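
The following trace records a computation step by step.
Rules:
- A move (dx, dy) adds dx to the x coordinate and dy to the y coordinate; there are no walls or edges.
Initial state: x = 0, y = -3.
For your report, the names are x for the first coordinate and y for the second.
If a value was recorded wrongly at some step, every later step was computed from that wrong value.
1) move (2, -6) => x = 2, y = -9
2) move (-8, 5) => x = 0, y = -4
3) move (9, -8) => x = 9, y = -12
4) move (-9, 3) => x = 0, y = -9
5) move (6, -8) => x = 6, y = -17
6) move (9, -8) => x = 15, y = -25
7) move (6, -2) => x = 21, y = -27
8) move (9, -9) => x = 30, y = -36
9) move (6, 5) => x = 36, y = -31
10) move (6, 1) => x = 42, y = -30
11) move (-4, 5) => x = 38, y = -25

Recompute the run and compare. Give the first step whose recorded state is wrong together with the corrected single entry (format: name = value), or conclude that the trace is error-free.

1. x = 0 + (2) = 2, y = -3 + (-6) = -9 (in agreement)
2. x = 2 + (-8) = -6, y = -9 + (5) = -4 (the recorded entry deviates here)
The audit stops at step 2: the recorded entry is wrong and should be x = -6.

step 2, x = -6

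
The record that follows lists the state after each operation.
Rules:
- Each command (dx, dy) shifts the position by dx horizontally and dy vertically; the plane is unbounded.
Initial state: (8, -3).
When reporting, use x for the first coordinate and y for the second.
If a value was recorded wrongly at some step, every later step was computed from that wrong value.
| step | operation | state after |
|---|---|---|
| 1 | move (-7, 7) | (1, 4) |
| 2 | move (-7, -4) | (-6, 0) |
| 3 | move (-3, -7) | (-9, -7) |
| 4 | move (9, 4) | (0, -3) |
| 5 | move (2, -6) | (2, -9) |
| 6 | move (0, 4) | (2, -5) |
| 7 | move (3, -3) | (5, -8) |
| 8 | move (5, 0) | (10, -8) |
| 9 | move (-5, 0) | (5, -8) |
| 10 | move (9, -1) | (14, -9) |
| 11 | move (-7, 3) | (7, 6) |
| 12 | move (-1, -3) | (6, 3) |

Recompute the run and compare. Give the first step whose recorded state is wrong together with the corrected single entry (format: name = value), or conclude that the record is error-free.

step 11, y = -6

Recomputing the run from the initial state:
step 1: x = 1, y = 4
step 2: x = -6, y = 0
step 3: x = -9, y = -7
step 4: x = 0, y = -3
step 5: x = 2, y = -9
step 6: x = 2, y = -5
step 7: x = 5, y = -8
step 8: x = 10, y = -8
step 9: x = 5, y = -8
step 10: x = 14, y = -9
step 11: x = 7, y = -6
step 12: x = 6, y = -9
The first disagreement with the record is at step 11, where the value should be y = -6.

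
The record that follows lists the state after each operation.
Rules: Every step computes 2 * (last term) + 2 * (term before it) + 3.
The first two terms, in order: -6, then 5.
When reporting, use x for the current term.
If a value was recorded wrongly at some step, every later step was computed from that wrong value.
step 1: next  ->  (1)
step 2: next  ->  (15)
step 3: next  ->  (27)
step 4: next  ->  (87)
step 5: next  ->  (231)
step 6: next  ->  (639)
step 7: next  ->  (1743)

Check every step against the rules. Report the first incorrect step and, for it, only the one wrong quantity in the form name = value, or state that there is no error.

step 3, x = 35

Recomputing the run from the initial state:
step 1: x = 1
step 2: x = 15
step 3: x = 35
step 4: x = 103
step 5: x = 279
step 6: x = 767
step 7: x = 2095
The first disagreement with the record is at step 3, where the value should be x = 35.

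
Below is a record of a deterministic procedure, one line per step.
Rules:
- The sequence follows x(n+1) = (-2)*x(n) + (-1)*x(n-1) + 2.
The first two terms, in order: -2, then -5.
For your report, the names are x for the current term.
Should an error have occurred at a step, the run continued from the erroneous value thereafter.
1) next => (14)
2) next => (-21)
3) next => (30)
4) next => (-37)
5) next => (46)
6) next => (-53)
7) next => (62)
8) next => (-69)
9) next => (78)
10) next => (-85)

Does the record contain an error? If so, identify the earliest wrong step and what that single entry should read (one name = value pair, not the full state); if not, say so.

no error

Step 1: x = -2*(-5) + (-1)*(-2) + (2) = 14 — matches.
Step 2: x = -2*(14) + (-1)*(-5) + (2) = -21 — same as recorded.
Step 3: x = -2*(-21) + (-1)*(14) + (2) = 30 — checks out.
Step 4: x = -2*(30) + (-1)*(-21) + (2) = -37 — same as recorded.
Step 5: x = -2*(-37) + (-1)*(30) + (2) = 46 — verified.
Step 6: x = -2*(46) + (-1)*(-37) + (2) = -53 — matches.
Step 7: x = -2*(-53) + (-1)*(46) + (2) = 62 — verified.
Step 8: x = -2*(62) + (-1)*(-53) + (2) = -69 — verified.
Step 9: x = -2*(-69) + (-1)*(62) + (2) = 78 — verified.
Step 10: x = -2*(78) + (-1)*(-69) + (2) = -85 — verified.
Each recorded entry agrees with the recomputation.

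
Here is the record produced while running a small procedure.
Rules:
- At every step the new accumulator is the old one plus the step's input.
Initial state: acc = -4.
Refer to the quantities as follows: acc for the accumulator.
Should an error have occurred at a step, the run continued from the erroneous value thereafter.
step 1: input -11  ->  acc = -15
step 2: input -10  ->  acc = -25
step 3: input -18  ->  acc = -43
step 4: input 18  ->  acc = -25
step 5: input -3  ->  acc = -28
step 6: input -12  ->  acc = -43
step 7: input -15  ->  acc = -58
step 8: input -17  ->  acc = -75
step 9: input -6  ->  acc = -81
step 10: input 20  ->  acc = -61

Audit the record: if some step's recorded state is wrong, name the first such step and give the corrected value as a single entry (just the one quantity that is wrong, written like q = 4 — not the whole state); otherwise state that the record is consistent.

Recomputing the run from the initial state:
step 1: acc = -15
step 2: acc = -25
step 3: acc = -43
step 4: acc = -25
step 5: acc = -28
step 6: acc = -40
step 7: acc = -55
step 8: acc = -72
step 9: acc = -78
step 10: acc = -58
The first disagreement with the record is at step 6, where the value should be acc = -40.

step 6, acc = -40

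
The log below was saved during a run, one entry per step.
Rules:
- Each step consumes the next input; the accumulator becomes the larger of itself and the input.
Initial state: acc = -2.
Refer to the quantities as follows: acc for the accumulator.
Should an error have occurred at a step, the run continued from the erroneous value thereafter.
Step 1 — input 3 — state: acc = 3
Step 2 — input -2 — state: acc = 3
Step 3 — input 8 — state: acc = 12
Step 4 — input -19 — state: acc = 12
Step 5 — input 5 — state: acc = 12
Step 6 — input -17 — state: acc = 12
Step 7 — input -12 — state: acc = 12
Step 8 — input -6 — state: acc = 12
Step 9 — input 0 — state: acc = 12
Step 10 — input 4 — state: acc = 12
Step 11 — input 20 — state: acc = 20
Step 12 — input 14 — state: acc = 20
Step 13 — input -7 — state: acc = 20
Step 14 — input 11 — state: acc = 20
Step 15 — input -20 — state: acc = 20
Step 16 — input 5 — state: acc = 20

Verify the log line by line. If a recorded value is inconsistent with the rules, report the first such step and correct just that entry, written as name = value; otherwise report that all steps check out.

step 3, acc = 8

1. acc = max(-2, 3) = 3 (confirmed correct)
2. acc = max(3, -2) = 3 (agrees with the log)
3. acc = max(3, 8) = 8 (the log disagrees here)
Conclusion: step 3 carries the first error; the entry should be acc = 8.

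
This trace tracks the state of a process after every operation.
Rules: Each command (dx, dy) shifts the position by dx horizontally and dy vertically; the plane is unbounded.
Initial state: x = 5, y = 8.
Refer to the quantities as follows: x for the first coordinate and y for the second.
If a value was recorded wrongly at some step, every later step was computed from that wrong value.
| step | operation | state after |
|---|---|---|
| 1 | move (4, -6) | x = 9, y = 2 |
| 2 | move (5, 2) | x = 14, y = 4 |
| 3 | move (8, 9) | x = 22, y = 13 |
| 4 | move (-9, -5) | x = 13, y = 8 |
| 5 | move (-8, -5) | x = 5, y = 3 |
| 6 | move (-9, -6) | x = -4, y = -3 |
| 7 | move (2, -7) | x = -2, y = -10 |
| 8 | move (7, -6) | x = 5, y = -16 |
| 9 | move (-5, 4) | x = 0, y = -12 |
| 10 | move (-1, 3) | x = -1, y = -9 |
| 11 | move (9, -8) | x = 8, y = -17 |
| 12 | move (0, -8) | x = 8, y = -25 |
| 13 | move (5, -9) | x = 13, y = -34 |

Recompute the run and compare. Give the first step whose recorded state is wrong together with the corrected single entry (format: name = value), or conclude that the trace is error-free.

no error

1. x = 5 + (4) = 9, y = 8 + (-6) = 2 (confirmed correct)
2. x = 9 + (5) = 14, y = 2 + (2) = 4 (matches)
3. x = 14 + (8) = 22, y = 4 + (9) = 13 (in agreement)
4. x = 22 + (-9) = 13, y = 13 + (-5) = 8 (confirmed correct)
5. x = 13 + (-8) = 5, y = 8 + (-5) = 3 (same as recorded)
6. x = 5 + (-9) = -4, y = 3 + (-6) = -3 (confirmed correct)
7. x = -4 + (2) = -2, y = -3 + (-7) = -10 (in agreement)
8. x = -2 + (7) = 5, y = -10 + (-6) = -16 (exactly as logged)
9. x = 5 + (-5) = 0, y = -16 + (4) = -12 (consistent with the trace)
10. x = 0 + (-1) = -1, y = -12 + (3) = -9 (same as recorded)
11. x = -1 + (9) = 8, y = -9 + (-8) = -17 (verified)
12. x = 8 + (0) = 8, y = -17 + (-8) = -25 (exactly as logged)
13. x = 8 + (5) = 13, y = -25 + (-9) = -34 (in agreement)
Each recorded entry agrees with the recomputation.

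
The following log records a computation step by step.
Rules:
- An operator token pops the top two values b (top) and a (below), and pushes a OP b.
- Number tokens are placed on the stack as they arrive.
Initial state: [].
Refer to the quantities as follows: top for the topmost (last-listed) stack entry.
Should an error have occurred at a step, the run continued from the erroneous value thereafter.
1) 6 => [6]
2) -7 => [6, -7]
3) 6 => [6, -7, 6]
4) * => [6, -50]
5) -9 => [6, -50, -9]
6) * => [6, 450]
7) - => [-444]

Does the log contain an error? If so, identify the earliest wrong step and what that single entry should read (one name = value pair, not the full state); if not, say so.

step 1: push 6: top = 6 -> verified
step 2: push -7: top = -7 -> no discrepancy
step 3: push 6: top = 6 -> same as recorded
step 4: -7 * 6 = -42 -> this is not what the log shows
The earliest wrong entry is at step 4: it should read top = -42.

step 4, top = -42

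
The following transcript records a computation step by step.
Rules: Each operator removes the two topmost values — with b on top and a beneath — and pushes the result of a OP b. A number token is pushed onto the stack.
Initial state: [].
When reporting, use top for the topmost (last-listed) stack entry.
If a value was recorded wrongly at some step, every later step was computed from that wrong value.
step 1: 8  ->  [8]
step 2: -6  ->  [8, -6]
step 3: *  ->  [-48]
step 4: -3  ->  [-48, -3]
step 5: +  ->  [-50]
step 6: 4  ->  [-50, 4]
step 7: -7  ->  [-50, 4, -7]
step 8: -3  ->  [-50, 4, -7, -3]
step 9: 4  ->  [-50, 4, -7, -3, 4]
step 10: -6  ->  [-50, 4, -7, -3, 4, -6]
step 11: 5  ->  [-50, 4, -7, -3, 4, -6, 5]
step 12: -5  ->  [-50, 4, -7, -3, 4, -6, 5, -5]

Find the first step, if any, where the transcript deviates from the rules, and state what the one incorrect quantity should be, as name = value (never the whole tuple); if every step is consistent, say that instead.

Recomputing the run from the initial state:
step 1: [8]
step 2: [8, -6]
step 3: [-48]
step 4: [-48, -3]
step 5: [-51]
step 6: [-51, 4]
step 7: [-51, 4, -7]
step 8: [-51, 4, -7, -3]
step 9: [-51, 4, -7, -3, 4]
step 10: [-51, 4, -7, -3, 4, -6]
step 11: [-51, 4, -7, -3, 4, -6, 5]
step 12: [-51, 4, -7, -3, 4, -6, 5, -5]
The first disagreement with the transcript is at step 5, where the value should be top = -51.

step 5, top = -51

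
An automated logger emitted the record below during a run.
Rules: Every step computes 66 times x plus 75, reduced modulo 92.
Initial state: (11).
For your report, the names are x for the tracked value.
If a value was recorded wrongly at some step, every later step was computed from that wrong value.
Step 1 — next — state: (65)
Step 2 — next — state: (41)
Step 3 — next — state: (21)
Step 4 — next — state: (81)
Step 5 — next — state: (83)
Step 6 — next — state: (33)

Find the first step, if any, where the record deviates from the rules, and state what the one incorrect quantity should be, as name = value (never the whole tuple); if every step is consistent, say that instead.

step 5, x = 85

Step 1: x = (66*11 + 75) mod 92 = 65 — confirmed correct.
Step 2: x = (66*65 + 75) mod 92 = 41 — consistent with the record.
Step 3: x = (66*41 + 75) mod 92 = 21 — confirmed correct.
Step 4: x = (66*21 + 75) mod 92 = 81 — same as recorded.
Step 5: x = (66*81 + 75) mod 92 = 85 — a discrepancy with the record.
First deviation found at step 5; the corrected entry is x = 85.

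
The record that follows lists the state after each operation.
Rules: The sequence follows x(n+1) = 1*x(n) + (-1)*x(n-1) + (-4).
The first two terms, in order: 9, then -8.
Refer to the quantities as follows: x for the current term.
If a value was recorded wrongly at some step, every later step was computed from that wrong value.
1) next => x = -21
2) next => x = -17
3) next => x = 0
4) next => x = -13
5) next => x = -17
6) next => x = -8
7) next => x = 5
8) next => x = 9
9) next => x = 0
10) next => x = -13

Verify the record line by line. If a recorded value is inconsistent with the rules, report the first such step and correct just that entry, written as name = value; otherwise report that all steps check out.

1. x = 1*(-8) + (-1)*(9) + (-4) = -21 (same as recorded)
2. x = 1*(-21) + (-1)*(-8) + (-4) = -17 (matches)
3. x = 1*(-17) + (-1)*(-21) + (-4) = 0 (matches)
4. x = 1*(0) + (-1)*(-17) + (-4) = 13 (the recorded entry deviates here)
The audit stops at step 4: the recorded entry is wrong and should be x = 13.

step 4, x = 13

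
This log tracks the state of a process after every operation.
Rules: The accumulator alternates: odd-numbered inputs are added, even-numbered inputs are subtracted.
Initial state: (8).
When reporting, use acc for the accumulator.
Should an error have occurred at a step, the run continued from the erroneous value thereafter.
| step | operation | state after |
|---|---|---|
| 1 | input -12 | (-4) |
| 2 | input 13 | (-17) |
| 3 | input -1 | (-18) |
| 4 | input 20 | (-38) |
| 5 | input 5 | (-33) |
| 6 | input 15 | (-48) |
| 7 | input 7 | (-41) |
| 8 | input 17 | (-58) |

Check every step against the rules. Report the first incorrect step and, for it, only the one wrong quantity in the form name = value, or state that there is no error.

Step 1: acc = 8 + -12 = -4 — verified.
Step 2: acc = -4 - 13 = -17 — exactly as logged.
Step 3: acc = -17 + -1 = -18 — checks out.
Step 4: acc = -18 - 20 = -38 — confirmed correct.
Step 5: acc = -38 + 5 = -33 — agrees with the log.
Step 6: acc = -33 - 15 = -48 — consistent with the log.
Step 7: acc = -48 + 7 = -41 — same as recorded.
Step 8: acc = -41 - 17 = -58 — matches.
Nothing is out of place; the run is error-free.

no error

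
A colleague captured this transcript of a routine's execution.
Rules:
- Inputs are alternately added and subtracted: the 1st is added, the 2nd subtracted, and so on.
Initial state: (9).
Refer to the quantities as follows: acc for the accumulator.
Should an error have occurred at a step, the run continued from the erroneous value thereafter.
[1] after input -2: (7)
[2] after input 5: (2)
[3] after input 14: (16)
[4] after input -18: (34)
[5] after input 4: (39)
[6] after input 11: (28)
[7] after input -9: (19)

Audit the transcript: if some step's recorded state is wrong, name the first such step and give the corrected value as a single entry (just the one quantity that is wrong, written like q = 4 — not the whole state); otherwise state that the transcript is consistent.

step 5, acc = 38

Recomputing the run from the initial state:
step 1: acc = 7
step 2: acc = 2
step 3: acc = 16
step 4: acc = 34
step 5: acc = 38
step 6: acc = 27
step 7: acc = 18
The first disagreement with the transcript is at step 5, where the value should be acc = 38.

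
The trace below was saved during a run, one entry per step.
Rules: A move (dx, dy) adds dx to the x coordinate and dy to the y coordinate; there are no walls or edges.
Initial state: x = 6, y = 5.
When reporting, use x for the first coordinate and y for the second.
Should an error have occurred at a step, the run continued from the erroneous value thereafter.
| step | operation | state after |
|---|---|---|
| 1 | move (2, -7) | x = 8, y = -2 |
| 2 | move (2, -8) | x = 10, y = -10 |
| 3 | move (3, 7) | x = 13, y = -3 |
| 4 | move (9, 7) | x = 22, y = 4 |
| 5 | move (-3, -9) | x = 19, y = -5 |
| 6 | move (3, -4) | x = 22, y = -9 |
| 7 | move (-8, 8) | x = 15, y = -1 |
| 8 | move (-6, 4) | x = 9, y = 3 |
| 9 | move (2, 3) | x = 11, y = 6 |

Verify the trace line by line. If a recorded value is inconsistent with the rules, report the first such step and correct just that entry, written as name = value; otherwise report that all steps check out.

step 7, x = 14

step 1: x = 6 + (2) = 8, y = 5 + (-7) = -2 -> exactly as logged
step 2: x = 8 + (2) = 10, y = -2 + (-8) = -10 -> verified
step 3: x = 10 + (3) = 13, y = -10 + (7) = -3 -> matches
step 4: x = 13 + (9) = 22, y = -3 + (7) = 4 -> matches
step 5: x = 22 + (-3) = 19, y = 4 + (-9) = -5 -> same as recorded
step 6: x = 19 + (3) = 22, y = -5 + (-4) = -9 -> matches
step 7: x = 22 + (-8) = 14, y = -9 + (8) = -1 -> the entry is off here
First incorrect step: 7; the correct value is x = 14.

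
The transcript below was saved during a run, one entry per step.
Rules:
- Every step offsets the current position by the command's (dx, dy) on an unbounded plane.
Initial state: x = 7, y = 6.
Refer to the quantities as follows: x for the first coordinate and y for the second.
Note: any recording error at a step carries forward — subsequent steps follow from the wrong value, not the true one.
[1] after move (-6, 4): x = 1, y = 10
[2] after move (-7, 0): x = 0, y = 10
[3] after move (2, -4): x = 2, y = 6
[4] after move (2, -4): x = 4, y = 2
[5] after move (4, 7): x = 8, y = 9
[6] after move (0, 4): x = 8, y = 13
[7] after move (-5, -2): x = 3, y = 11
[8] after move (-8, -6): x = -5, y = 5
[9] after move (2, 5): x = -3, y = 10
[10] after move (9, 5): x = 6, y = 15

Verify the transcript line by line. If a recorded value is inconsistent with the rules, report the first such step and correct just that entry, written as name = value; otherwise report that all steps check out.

step 2, x = -6

Step 1: x = 7 + (-6) = 1, y = 6 + (4) = 10 — verified.
Step 2: x = 1 + (-7) = -6, y = 10 + (0) = 10 — the transcript disagrees here.
Step 2 is the first one off; corrected, x = -6.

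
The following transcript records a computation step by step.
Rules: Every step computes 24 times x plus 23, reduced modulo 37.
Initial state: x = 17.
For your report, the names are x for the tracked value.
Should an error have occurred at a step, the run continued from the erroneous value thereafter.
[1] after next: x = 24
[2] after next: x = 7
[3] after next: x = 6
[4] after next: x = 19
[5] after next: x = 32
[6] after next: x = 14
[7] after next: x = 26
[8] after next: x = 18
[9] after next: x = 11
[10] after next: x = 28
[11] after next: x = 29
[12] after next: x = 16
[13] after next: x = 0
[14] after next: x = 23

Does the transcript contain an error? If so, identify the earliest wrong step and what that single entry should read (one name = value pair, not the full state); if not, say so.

step 5, x = 35

step 1: x = (24*17 + 23) mod 37 = 24 -> same as recorded
step 2: x = (24*24 + 23) mod 37 = 7 -> consistent with the transcript
step 3: x = (24*7 + 23) mod 37 = 6 -> same as recorded
step 4: x = (24*6 + 23) mod 37 = 19 -> verified
step 5: x = (24*19 + 23) mod 37 = 35 -> this is not what the transcript shows
Conclusion: step 5 carries the first error; the entry should be x = 35.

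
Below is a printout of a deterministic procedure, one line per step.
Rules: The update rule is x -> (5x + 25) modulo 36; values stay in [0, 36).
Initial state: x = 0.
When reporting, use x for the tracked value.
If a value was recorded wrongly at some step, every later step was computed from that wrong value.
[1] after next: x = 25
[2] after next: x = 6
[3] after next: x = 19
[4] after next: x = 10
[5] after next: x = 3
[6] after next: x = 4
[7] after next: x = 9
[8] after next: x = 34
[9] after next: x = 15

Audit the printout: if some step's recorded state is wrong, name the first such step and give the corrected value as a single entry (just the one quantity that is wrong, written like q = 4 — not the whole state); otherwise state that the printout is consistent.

Step 1: x = (5*0 + 25) mod 36 = 25 — consistent with the printout.
Step 2: x = (5*25 + 25) mod 36 = 6 — checks out.
Step 3: x = (5*6 + 25) mod 36 = 19 — in agreement.
Step 4: x = (5*19 + 25) mod 36 = 12 — the printout has a different value.
The earliest wrong entry is at step 4: it should read x = 12.

step 4, x = 12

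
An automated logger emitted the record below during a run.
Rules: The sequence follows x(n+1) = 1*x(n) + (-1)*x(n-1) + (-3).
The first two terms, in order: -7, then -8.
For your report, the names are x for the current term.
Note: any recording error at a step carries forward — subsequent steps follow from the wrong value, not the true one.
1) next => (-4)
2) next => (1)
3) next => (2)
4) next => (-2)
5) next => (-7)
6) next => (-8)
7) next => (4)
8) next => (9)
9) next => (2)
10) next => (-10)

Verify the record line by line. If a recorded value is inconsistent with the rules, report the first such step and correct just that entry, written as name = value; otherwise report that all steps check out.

step 7, x = -4

step 1: x = 1*(-8) + (-1)*(-7) + (-3) = -4 -> in agreement
step 2: x = 1*(-4) + (-1)*(-8) + (-3) = 1 -> exactly as logged
step 3: x = 1*(1) + (-1)*(-4) + (-3) = 2 -> no discrepancy
step 4: x = 1*(2) + (-1)*(1) + (-3) = -2 -> in agreement
step 5: x = 1*(-2) + (-1)*(2) + (-3) = -7 -> in agreement
step 6: x = 1*(-7) + (-1)*(-2) + (-3) = -8 -> consistent with the record
step 7: x = 1*(-8) + (-1)*(-7) + (-3) = -4 -> the recorded entry deviates here
First deviation found at step 7; the corrected entry is x = -4.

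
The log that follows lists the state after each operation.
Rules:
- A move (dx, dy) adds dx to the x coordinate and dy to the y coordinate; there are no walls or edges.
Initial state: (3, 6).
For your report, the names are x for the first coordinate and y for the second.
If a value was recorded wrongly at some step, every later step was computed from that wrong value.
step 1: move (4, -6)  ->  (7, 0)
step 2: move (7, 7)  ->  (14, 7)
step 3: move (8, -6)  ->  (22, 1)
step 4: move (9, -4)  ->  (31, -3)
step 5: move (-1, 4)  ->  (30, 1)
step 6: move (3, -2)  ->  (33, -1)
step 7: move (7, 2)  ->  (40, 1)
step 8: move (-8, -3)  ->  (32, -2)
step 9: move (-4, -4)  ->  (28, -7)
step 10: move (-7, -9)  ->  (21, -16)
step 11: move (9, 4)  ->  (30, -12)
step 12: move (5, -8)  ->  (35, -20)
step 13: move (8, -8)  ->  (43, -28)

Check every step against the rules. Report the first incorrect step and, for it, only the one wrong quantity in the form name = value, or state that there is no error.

1. x = 3 + (4) = 7, y = 6 + (-6) = 0 (consistent with the log)
2. x = 7 + (7) = 14, y = 0 + (7) = 7 (no discrepancy)
3. x = 14 + (8) = 22, y = 7 + (-6) = 1 (checks out)
4. x = 22 + (9) = 31, y = 1 + (-4) = -3 (no discrepancy)
5. x = 31 + (-1) = 30, y = -3 + (4) = 1 (no discrepancy)
6. x = 30 + (3) = 33, y = 1 + (-2) = -1 (agrees with the log)
7. x = 33 + (7) = 40, y = -1 + (2) = 1 (confirmed correct)
8. x = 40 + (-8) = 32, y = 1 + (-3) = -2 (matches)
9. x = 32 + (-4) = 28, y = -2 + (-4) = -6 (the entry is off here)
Conclusion: step 9 carries the first error; the entry should be y = -6.

step 9, y = -6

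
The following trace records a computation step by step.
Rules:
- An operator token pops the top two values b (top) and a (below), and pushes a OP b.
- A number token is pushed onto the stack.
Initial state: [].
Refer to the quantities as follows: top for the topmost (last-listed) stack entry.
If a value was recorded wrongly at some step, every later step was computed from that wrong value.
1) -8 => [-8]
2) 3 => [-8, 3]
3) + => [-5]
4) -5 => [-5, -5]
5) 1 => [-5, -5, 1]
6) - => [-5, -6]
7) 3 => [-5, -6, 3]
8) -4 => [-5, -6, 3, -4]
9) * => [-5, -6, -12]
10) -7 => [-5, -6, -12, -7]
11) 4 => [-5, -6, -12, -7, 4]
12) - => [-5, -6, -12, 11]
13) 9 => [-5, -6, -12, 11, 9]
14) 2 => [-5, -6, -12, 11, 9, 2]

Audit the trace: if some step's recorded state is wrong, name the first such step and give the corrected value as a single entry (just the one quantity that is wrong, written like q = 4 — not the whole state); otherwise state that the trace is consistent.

step 12, top = -11

Step 1: push -8: top = -8 — consistent with the trace.
Step 2: push 3: top = 3 — same as recorded.
Step 3: -8 + 3 = -5 — same as recorded.
Step 4: push -5: top = -5 — consistent with the trace.
Step 5: push 1: top = 1 — agrees with the trace.
Step 6: -5 - 1 = -6 — checks out.
Step 7: push 3: top = 3 — same as recorded.
Step 8: push -4: top = -4 — consistent with the trace.
Step 9: 3 * -4 = -12 — exactly as logged.
Step 10: push -7: top = -7 — exactly as logged.
Step 11: push 4: top = 4 — matches.
Step 12: -7 - 4 = -11 — the trace disagrees here.
Conclusion: step 12 carries the first error; the entry should be top = -11.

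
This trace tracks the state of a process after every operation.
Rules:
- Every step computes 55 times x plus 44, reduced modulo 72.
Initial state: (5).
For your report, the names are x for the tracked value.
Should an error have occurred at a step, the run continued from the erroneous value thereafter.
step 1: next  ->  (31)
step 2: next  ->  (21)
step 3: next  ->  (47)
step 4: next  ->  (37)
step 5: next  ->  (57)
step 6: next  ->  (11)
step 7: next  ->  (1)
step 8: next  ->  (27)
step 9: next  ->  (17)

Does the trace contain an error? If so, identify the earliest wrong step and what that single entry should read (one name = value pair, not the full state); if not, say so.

step 5, x = 63

Recomputing the run from the initial state:
step 1: x = 31
step 2: x = 21
step 3: x = 47
step 4: x = 37
step 5: x = 63
step 6: x = 53
step 7: x = 7
step 8: x = 69
step 9: x = 23
The first disagreement with the trace is at step 5, where the value should be x = 63.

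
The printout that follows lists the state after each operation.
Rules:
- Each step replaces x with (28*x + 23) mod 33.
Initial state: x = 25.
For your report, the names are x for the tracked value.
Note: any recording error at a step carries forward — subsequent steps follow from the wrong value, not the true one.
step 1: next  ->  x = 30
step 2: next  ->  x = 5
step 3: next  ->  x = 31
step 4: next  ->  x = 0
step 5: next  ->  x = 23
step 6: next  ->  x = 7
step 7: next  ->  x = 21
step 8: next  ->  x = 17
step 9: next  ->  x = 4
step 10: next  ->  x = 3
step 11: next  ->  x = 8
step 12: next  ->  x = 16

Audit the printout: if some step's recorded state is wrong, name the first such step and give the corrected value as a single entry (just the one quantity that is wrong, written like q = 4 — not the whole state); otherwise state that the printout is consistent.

no error

step 1: x = (28*25 + 23) mod 33 = 30 -> in agreement
step 2: x = (28*30 + 23) mod 33 = 5 -> matches
step 3: x = (28*5 + 23) mod 33 = 31 -> verified
step 4: x = (28*31 + 23) mod 33 = 0 -> exactly as logged
step 5: x = (28*0 + 23) mod 33 = 23 -> matches
step 6: x = (28*23 + 23) mod 33 = 7 -> verified
step 7: x = (28*7 + 23) mod 33 = 21 -> checks out
step 8: x = (28*21 + 23) mod 33 = 17 -> same as recorded
step 9: x = (28*17 + 23) mod 33 = 4 -> in agreement
step 10: x = (28*4 + 23) mod 33 = 3 -> exactly as logged
step 11: x = (28*3 + 23) mod 33 = 8 -> matches
step 12: x = (28*8 + 23) mod 33 = 16 -> verified
Every step is consistent.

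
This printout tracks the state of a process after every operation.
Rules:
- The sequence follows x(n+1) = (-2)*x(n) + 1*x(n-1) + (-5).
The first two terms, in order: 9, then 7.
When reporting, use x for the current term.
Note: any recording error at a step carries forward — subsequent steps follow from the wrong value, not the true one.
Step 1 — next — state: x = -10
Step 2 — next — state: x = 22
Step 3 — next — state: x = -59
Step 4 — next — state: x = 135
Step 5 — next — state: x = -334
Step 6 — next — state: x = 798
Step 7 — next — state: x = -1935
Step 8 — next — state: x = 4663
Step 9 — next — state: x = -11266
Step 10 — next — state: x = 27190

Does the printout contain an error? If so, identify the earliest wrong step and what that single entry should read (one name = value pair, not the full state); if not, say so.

Step 1: x = -2*(7) + (1)*(9) + (-5) = -10 — matches.
Step 2: x = -2*(-10) + (1)*(7) + (-5) = 22 — verified.
Step 3: x = -2*(22) + (1)*(-10) + (-5) = -59 — in agreement.
Step 4: x = -2*(-59) + (1)*(22) + (-5) = 135 — checks out.
Step 5: x = -2*(135) + (1)*(-59) + (-5) = -334 — same as recorded.
Step 6: x = -2*(-334) + (1)*(135) + (-5) = 798 — matches.
Step 7: x = -2*(798) + (1)*(-334) + (-5) = -1935 — in agreement.
Step 8: x = -2*(-1935) + (1)*(798) + (-5) = 4663 — matches.
Step 9: x = -2*(4663) + (1)*(-1935) + (-5) = -11266 — agrees with the printout.
Step 10: x = -2*(-11266) + (1)*(4663) + (-5) = 27190 — verified.
Each recorded entry agrees with the recomputation.

no error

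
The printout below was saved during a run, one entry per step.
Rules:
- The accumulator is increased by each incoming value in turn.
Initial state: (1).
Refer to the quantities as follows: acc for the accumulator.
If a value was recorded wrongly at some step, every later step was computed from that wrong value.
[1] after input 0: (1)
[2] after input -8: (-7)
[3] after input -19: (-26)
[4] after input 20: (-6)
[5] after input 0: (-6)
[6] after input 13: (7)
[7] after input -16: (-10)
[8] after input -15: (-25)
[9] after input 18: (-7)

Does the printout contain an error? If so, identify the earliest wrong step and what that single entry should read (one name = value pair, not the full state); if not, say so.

step 7, acc = -9

Recomputing the run from the initial state:
step 1: acc = 1
step 2: acc = -7
step 3: acc = -26
step 4: acc = -6
step 5: acc = -6
step 6: acc = 7
step 7: acc = -9
step 8: acc = -24
step 9: acc = -6
The first disagreement with the printout is at step 7, where the value should be acc = -9.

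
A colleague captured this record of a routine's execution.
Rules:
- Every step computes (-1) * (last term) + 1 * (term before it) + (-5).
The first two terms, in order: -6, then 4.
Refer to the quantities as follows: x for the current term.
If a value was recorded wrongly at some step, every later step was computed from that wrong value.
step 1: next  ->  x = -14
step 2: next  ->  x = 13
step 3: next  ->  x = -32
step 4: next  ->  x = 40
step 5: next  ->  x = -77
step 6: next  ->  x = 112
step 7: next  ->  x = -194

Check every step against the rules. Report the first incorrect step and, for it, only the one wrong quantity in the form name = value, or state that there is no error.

step 1, x = -15

Step 1: x = -1*(4) + (1)*(-6) + (-5) = -15 — not what was recorded.
Step 1 is the first one off; corrected, x = -15.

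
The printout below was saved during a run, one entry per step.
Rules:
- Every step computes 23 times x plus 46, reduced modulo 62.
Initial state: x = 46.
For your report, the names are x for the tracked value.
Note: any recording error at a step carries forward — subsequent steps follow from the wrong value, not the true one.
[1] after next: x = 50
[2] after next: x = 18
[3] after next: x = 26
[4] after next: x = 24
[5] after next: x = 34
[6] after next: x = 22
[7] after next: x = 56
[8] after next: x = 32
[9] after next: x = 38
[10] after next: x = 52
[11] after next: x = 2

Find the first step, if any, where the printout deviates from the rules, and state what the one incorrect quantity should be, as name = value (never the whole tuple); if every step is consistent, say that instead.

step 5, x = 40

1. x = (23*46 + 46) mod 62 = 50 (verified)
2. x = (23*50 + 46) mod 62 = 18 (agrees with the printout)
3. x = (23*18 + 46) mod 62 = 26 (checks out)
4. x = (23*26 + 46) mod 62 = 24 (same as recorded)
5. x = (23*24 + 46) mod 62 = 40 (the printout has a different value)
First deviation found at step 5; the corrected entry is x = 40.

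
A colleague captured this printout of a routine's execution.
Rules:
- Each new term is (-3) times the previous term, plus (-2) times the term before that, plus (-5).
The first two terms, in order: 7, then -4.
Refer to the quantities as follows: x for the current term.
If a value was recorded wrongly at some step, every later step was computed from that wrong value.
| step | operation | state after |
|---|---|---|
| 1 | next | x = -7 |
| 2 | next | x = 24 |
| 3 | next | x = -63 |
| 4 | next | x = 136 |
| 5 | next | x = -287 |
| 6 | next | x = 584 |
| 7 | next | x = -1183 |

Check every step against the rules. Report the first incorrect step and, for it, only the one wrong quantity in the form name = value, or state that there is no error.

no error

1. x = -3*(-4) + (-2)*(7) + (-5) = -7 (in agreement)
2. x = -3*(-7) + (-2)*(-4) + (-5) = 24 (same as recorded)
3. x = -3*(24) + (-2)*(-7) + (-5) = -63 (matches)
4. x = -3*(-63) + (-2)*(24) + (-5) = 136 (no discrepancy)
5. x = -3*(136) + (-2)*(-63) + (-5) = -287 (agrees with the printout)
6. x = -3*(-287) + (-2)*(136) + (-5) = 584 (same as recorded)
7. x = -3*(584) + (-2)*(-287) + (-5) = -1183 (agrees with the printout)
All entries verified; no error found.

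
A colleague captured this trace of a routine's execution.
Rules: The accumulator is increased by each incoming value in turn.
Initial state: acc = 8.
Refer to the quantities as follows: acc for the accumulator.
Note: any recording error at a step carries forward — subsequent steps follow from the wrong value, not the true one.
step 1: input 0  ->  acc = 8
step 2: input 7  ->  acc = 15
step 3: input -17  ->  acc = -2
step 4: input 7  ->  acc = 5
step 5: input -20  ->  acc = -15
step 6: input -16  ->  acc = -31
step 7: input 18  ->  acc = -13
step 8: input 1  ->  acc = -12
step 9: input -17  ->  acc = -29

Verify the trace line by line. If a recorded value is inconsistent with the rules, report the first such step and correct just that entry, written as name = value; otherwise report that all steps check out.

no error

Step 1: acc = 8 + 0 = 8 — same as recorded.
Step 2: acc = 8 + 7 = 15 — exactly as logged.
Step 3: acc = 15 + -17 = -2 — in agreement.
Step 4: acc = -2 + 7 = 5 — checks out.
Step 5: acc = 5 + -20 = -15 — agrees with the trace.
Step 6: acc = -15 + -16 = -31 — no discrepancy.
Step 7: acc = -31 + 18 = -13 — same as recorded.
Step 8: acc = -13 + 1 = -12 — checks out.
Step 9: acc = -12 + -17 = -29 — agrees with the trace.
All steps check out; nothing to correct.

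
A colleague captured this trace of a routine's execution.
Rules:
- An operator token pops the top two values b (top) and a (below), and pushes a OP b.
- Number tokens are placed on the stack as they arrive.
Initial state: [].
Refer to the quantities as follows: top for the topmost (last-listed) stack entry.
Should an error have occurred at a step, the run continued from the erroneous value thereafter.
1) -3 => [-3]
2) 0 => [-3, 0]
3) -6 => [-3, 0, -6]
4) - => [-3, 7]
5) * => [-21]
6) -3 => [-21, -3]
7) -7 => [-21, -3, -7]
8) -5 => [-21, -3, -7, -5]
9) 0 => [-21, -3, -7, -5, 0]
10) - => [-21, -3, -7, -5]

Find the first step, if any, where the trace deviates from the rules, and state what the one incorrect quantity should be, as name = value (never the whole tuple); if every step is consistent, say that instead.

step 4, top = 6

Recomputing the run from the initial state:
step 1: [-3]
step 2: [-3, 0]
step 3: [-3, 0, -6]
step 4: [-3, 6]
step 5: [-18]
step 6: [-18, -3]
step 7: [-18, -3, -7]
step 8: [-18, -3, -7, -5]
step 9: [-18, -3, -7, -5, 0]
step 10: [-18, -3, -7, -5]
The first disagreement with the trace is at step 4, where the value should be top = 6.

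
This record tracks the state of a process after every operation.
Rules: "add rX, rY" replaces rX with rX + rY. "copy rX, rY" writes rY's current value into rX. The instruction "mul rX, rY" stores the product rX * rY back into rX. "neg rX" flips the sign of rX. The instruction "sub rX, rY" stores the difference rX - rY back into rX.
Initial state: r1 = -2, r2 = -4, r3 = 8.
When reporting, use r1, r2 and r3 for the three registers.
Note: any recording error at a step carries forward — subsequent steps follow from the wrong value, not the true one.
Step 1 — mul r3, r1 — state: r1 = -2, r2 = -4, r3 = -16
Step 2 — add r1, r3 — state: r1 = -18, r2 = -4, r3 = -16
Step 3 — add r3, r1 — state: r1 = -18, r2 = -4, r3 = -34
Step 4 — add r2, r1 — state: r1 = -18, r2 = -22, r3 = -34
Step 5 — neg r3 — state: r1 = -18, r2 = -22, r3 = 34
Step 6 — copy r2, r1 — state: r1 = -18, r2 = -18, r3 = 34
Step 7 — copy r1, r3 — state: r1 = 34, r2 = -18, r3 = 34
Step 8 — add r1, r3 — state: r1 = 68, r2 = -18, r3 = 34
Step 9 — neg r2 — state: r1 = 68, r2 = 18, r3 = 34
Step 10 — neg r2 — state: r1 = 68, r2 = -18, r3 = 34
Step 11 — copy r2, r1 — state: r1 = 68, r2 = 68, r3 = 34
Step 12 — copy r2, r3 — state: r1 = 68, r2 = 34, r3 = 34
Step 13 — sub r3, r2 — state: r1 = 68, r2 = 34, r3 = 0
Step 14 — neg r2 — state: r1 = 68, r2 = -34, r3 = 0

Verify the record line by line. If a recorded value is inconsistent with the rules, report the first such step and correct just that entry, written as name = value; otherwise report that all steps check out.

no error

Step 1: r3 = 8 * -2 = -16 — exactly as logged.
Step 2: r1 = -2 + -16 = -18 — exactly as logged.
Step 3: r3 = -16 + -18 = -34 — same as recorded.
Step 4: r2 = -4 + -18 = -22 — same as recorded.
Step 5: r3 = -(-34) = 34 — no discrepancy.
Step 6: r2 = -18 — agrees with the record.
Step 7: r1 = 34 — no discrepancy.
Step 8: r1 = 34 + 34 = 68 — consistent with the record.
Step 9: r2 = -(-18) = 18 — in agreement.
Step 10: r2 = -(18) = -18 — verified.
Step 11: r2 = 68 — checks out.
Step 12: r2 = 34 — exactly as logged.
Step 13: r3 = 34 - 34 = 0 — consistent with the record.
Step 14: r2 = -(34) = -34 — exactly as logged.
Every step is consistent.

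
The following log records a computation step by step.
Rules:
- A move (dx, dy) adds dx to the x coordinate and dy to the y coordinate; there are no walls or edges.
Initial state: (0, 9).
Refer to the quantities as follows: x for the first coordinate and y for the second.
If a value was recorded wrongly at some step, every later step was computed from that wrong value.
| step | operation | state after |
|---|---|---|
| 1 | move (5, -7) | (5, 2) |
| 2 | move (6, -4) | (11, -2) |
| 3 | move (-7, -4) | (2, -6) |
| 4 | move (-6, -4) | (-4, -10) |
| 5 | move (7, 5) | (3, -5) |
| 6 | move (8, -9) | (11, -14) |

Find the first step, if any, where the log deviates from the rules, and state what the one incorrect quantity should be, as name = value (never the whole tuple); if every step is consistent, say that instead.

Recomputing the run from the initial state:
step 1: x = 5, y = 2
step 2: x = 11, y = -2
step 3: x = 4, y = -6
step 4: x = -2, y = -10
step 5: x = 5, y = -5
step 6: x = 13, y = -14
The first disagreement with the log is at step 3, where the value should be x = 4.

step 3, x = 4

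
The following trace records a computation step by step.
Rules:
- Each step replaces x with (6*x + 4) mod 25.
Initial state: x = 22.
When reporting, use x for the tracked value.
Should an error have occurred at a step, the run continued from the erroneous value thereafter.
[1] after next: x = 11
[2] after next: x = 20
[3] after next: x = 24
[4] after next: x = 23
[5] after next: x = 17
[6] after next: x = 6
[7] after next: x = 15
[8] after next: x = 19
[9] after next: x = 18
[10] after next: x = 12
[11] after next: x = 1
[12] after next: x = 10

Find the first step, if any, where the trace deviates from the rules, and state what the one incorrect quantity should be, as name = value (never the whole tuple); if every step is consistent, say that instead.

Recomputing the run from the initial state:
step 1: x = 11
step 2: x = 20
step 3: x = 24
step 4: x = 23
step 5: x = 17
step 6: x = 6
step 7: x = 15
step 8: x = 19
step 9: x = 18
step 10: x = 12
step 11: x = 1
step 12: x = 10
This matches the trace at every step.

no error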